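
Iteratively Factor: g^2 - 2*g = (g)*(g - 2)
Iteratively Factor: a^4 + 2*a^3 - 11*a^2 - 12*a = (a - 3)*(a^3 + 5*a^2 + 4*a) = a*(a - 3)*(a^2 + 5*a + 4) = a*(a - 3)*(a + 1)*(a + 4)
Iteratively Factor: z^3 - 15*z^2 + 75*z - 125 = (z - 5)*(z^2 - 10*z + 25) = (z - 5)^2*(z - 5)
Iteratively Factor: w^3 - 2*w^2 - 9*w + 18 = (w - 2)*(w^2 - 9) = (w - 2)*(w + 3)*(w - 3)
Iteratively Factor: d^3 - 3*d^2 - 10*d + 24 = (d - 2)*(d^2 - d - 12) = (d - 4)*(d - 2)*(d + 3)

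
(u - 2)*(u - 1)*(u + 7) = u^3 + 4*u^2 - 19*u + 14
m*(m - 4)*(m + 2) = m^3 - 2*m^2 - 8*m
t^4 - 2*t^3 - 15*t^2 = t^2*(t - 5)*(t + 3)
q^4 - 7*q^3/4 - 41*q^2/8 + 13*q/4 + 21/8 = (q - 3)*(q - 1)*(q + 1/2)*(q + 7/4)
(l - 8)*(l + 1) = l^2 - 7*l - 8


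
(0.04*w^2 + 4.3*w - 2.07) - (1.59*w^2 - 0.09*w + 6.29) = -1.55*w^2 + 4.39*w - 8.36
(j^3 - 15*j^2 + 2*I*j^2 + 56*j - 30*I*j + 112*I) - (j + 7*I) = j^3 - 15*j^2 + 2*I*j^2 + 55*j - 30*I*j + 105*I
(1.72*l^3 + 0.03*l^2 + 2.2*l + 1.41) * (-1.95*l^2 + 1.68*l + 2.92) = -3.354*l^5 + 2.8311*l^4 + 0.7828*l^3 + 1.0341*l^2 + 8.7928*l + 4.1172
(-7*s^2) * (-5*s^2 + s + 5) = 35*s^4 - 7*s^3 - 35*s^2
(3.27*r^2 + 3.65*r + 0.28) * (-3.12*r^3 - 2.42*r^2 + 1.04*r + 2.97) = -10.2024*r^5 - 19.3014*r^4 - 6.3058*r^3 + 12.8303*r^2 + 11.1317*r + 0.8316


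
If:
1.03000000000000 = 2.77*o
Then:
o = 0.37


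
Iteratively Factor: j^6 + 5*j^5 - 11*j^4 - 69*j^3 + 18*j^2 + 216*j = (j)*(j^5 + 5*j^4 - 11*j^3 - 69*j^2 + 18*j + 216) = j*(j + 4)*(j^4 + j^3 - 15*j^2 - 9*j + 54) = j*(j + 3)*(j + 4)*(j^3 - 2*j^2 - 9*j + 18) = j*(j + 3)^2*(j + 4)*(j^2 - 5*j + 6) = j*(j - 3)*(j + 3)^2*(j + 4)*(j - 2)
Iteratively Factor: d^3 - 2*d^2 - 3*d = (d + 1)*(d^2 - 3*d) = d*(d + 1)*(d - 3)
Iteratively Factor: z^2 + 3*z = (z + 3)*(z)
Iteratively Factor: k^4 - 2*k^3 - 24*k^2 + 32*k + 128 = (k + 4)*(k^3 - 6*k^2 + 32) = (k - 4)*(k + 4)*(k^2 - 2*k - 8) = (k - 4)*(k + 2)*(k + 4)*(k - 4)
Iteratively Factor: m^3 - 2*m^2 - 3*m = (m)*(m^2 - 2*m - 3) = m*(m + 1)*(m - 3)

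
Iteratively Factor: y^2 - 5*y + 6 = (y - 3)*(y - 2)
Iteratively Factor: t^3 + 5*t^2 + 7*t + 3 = (t + 1)*(t^2 + 4*t + 3) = (t + 1)^2*(t + 3)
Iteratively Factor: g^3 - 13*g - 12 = (g - 4)*(g^2 + 4*g + 3) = (g - 4)*(g + 3)*(g + 1)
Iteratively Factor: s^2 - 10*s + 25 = (s - 5)*(s - 5)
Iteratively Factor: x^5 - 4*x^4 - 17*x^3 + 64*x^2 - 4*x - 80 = (x - 2)*(x^4 - 2*x^3 - 21*x^2 + 22*x + 40) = (x - 2)*(x + 4)*(x^3 - 6*x^2 + 3*x + 10) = (x - 2)^2*(x + 4)*(x^2 - 4*x - 5) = (x - 5)*(x - 2)^2*(x + 4)*(x + 1)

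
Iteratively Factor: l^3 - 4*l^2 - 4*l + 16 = (l + 2)*(l^2 - 6*l + 8) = (l - 2)*(l + 2)*(l - 4)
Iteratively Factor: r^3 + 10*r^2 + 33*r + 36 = (r + 3)*(r^2 + 7*r + 12) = (r + 3)*(r + 4)*(r + 3)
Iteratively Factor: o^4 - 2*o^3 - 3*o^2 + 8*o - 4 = (o - 1)*(o^3 - o^2 - 4*o + 4) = (o - 1)*(o + 2)*(o^2 - 3*o + 2) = (o - 2)*(o - 1)*(o + 2)*(o - 1)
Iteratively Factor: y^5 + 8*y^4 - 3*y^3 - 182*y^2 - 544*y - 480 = (y + 4)*(y^4 + 4*y^3 - 19*y^2 - 106*y - 120) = (y + 3)*(y + 4)*(y^3 + y^2 - 22*y - 40) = (y - 5)*(y + 3)*(y + 4)*(y^2 + 6*y + 8) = (y - 5)*(y + 2)*(y + 3)*(y + 4)*(y + 4)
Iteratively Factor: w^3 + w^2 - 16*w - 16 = (w + 4)*(w^2 - 3*w - 4) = (w + 1)*(w + 4)*(w - 4)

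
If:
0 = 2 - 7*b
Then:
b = 2/7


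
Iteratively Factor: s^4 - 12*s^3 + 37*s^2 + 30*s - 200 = (s + 2)*(s^3 - 14*s^2 + 65*s - 100) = (s - 4)*(s + 2)*(s^2 - 10*s + 25) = (s - 5)*(s - 4)*(s + 2)*(s - 5)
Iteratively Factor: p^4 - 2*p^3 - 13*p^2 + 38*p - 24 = (p - 1)*(p^3 - p^2 - 14*p + 24) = (p - 3)*(p - 1)*(p^2 + 2*p - 8) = (p - 3)*(p - 1)*(p + 4)*(p - 2)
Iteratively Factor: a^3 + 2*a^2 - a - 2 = (a + 2)*(a^2 - 1) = (a - 1)*(a + 2)*(a + 1)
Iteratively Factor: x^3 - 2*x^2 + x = (x)*(x^2 - 2*x + 1) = x*(x - 1)*(x - 1)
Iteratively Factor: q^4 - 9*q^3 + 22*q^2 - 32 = (q - 4)*(q^3 - 5*q^2 + 2*q + 8) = (q - 4)*(q - 2)*(q^2 - 3*q - 4) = (q - 4)^2*(q - 2)*(q + 1)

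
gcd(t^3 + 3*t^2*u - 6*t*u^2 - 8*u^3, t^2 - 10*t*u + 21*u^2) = 1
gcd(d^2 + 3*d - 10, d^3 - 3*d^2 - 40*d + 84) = d - 2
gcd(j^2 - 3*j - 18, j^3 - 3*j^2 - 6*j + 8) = 1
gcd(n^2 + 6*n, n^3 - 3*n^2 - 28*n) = n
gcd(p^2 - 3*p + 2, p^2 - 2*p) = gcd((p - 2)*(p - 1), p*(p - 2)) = p - 2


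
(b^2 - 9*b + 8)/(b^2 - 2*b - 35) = (-b^2 + 9*b - 8)/(-b^2 + 2*b + 35)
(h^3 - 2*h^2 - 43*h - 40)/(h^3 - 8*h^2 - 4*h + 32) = (h^2 + 6*h + 5)/(h^2 - 4)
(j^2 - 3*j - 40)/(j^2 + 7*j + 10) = (j - 8)/(j + 2)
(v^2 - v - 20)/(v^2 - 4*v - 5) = (v + 4)/(v + 1)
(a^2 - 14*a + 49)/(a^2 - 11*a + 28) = (a - 7)/(a - 4)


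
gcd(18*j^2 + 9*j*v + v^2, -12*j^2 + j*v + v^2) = 1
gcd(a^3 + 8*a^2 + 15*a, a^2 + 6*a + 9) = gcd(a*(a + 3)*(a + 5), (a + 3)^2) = a + 3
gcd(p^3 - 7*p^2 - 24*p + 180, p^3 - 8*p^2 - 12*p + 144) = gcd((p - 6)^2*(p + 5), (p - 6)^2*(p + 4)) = p^2 - 12*p + 36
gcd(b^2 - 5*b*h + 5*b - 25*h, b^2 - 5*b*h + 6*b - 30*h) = b - 5*h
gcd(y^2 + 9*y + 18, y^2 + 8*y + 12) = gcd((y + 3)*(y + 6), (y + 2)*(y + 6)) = y + 6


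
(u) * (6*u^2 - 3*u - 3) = 6*u^3 - 3*u^2 - 3*u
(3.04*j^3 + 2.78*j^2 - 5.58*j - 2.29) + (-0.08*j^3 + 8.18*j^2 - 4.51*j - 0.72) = 2.96*j^3 + 10.96*j^2 - 10.09*j - 3.01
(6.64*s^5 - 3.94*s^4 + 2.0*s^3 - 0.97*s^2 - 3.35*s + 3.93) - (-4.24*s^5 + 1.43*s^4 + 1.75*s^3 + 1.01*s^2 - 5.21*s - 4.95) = 10.88*s^5 - 5.37*s^4 + 0.25*s^3 - 1.98*s^2 + 1.86*s + 8.88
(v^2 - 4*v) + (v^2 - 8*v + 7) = 2*v^2 - 12*v + 7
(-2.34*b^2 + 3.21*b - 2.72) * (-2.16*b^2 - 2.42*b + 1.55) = 5.0544*b^4 - 1.2708*b^3 - 5.52*b^2 + 11.5579*b - 4.216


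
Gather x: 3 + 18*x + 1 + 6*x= 24*x + 4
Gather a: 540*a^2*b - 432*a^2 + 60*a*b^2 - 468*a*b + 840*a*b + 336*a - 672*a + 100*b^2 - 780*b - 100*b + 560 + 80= a^2*(540*b - 432) + a*(60*b^2 + 372*b - 336) + 100*b^2 - 880*b + 640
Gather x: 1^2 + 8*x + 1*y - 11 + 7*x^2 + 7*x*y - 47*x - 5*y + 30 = 7*x^2 + x*(7*y - 39) - 4*y + 20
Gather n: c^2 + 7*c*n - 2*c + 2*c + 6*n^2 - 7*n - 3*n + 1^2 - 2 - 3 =c^2 + 6*n^2 + n*(7*c - 10) - 4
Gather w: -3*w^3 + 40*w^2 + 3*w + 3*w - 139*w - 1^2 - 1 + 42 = -3*w^3 + 40*w^2 - 133*w + 40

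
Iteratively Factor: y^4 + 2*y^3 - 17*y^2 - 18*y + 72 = (y + 4)*(y^3 - 2*y^2 - 9*y + 18) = (y - 2)*(y + 4)*(y^2 - 9) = (y - 2)*(y + 3)*(y + 4)*(y - 3)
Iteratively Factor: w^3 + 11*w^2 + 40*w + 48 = (w + 4)*(w^2 + 7*w + 12) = (w + 3)*(w + 4)*(w + 4)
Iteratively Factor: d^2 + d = (d + 1)*(d)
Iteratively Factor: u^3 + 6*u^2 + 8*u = (u + 2)*(u^2 + 4*u) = u*(u + 2)*(u + 4)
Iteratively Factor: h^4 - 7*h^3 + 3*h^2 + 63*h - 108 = (h - 3)*(h^3 - 4*h^2 - 9*h + 36) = (h - 3)^2*(h^2 - h - 12) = (h - 3)^2*(h + 3)*(h - 4)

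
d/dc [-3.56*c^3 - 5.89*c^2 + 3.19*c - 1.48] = -10.68*c^2 - 11.78*c + 3.19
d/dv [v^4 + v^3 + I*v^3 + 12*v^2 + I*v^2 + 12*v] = 4*v^3 + 3*v^2*(1 + I) + 2*v*(12 + I) + 12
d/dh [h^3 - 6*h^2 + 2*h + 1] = 3*h^2 - 12*h + 2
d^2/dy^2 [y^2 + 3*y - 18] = 2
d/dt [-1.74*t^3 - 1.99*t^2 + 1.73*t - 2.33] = -5.22*t^2 - 3.98*t + 1.73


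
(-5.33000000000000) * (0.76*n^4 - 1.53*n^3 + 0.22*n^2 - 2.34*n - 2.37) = -4.0508*n^4 + 8.1549*n^3 - 1.1726*n^2 + 12.4722*n + 12.6321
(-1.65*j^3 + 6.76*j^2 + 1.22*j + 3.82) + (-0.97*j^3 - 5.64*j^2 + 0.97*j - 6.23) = -2.62*j^3 + 1.12*j^2 + 2.19*j - 2.41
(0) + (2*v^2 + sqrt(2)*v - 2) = 2*v^2 + sqrt(2)*v - 2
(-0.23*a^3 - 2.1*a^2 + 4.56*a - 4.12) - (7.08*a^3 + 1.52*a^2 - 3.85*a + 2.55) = -7.31*a^3 - 3.62*a^2 + 8.41*a - 6.67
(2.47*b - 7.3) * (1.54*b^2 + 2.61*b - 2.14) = 3.8038*b^3 - 4.7953*b^2 - 24.3388*b + 15.622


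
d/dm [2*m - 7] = 2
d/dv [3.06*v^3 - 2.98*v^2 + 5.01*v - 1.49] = 9.18*v^2 - 5.96*v + 5.01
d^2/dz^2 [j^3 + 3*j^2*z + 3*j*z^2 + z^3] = 6*j + 6*z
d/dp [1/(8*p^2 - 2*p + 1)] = 2*(1 - 8*p)/(8*p^2 - 2*p + 1)^2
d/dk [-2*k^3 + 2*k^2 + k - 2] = -6*k^2 + 4*k + 1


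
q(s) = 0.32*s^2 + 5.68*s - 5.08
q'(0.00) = 5.68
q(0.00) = -5.08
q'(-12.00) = -2.00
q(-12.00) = -27.16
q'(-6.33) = 1.63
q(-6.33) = -28.21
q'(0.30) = 5.87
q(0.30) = -3.35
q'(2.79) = 7.47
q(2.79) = 13.26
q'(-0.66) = 5.26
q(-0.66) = -8.69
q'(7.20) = 10.29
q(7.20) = 52.40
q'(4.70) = 8.69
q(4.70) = 28.68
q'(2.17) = 7.07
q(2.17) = 8.75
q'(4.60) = 8.62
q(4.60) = 27.82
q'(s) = 0.64*s + 5.68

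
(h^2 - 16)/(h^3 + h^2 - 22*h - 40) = (h - 4)/(h^2 - 3*h - 10)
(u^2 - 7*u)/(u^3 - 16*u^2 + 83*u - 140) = u/(u^2 - 9*u + 20)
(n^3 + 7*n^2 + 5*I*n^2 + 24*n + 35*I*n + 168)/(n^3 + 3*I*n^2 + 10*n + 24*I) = (n^2 + n*(7 + 8*I) + 56*I)/(n^2 + 6*I*n - 8)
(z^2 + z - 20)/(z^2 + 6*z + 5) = (z - 4)/(z + 1)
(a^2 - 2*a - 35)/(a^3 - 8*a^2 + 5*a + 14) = (a + 5)/(a^2 - a - 2)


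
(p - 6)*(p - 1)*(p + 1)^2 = p^4 - 5*p^3 - 7*p^2 + 5*p + 6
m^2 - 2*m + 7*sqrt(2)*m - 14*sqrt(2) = (m - 2)*(m + 7*sqrt(2))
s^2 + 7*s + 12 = (s + 3)*(s + 4)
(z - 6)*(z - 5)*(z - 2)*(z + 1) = z^4 - 12*z^3 + 39*z^2 - 8*z - 60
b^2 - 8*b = b*(b - 8)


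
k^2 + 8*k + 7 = (k + 1)*(k + 7)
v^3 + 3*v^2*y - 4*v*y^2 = v*(v - y)*(v + 4*y)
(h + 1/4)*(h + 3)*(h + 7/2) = h^3 + 27*h^2/4 + 97*h/8 + 21/8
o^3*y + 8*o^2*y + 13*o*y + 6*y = (o + 1)*(o + 6)*(o*y + y)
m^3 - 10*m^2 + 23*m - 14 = (m - 7)*(m - 2)*(m - 1)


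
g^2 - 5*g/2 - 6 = (g - 4)*(g + 3/2)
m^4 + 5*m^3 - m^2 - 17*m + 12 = (m - 1)^2*(m + 3)*(m + 4)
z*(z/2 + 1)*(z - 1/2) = z^3/2 + 3*z^2/4 - z/2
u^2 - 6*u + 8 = (u - 4)*(u - 2)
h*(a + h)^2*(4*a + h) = 4*a^3*h + 9*a^2*h^2 + 6*a*h^3 + h^4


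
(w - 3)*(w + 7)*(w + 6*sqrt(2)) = w^3 + 4*w^2 + 6*sqrt(2)*w^2 - 21*w + 24*sqrt(2)*w - 126*sqrt(2)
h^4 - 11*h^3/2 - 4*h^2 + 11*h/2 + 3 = (h - 6)*(h - 1)*(h + 1/2)*(h + 1)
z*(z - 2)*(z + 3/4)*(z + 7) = z^4 + 23*z^3/4 - 41*z^2/4 - 21*z/2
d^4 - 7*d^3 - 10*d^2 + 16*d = d*(d - 8)*(d - 1)*(d + 2)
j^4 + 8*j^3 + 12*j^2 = j^2*(j + 2)*(j + 6)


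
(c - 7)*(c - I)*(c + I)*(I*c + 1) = I*c^4 + c^3 - 7*I*c^3 - 7*c^2 + I*c^2 + c - 7*I*c - 7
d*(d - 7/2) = d^2 - 7*d/2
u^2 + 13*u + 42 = (u + 6)*(u + 7)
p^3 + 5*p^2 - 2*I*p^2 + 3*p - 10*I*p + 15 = (p + 5)*(p - 3*I)*(p + I)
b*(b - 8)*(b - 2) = b^3 - 10*b^2 + 16*b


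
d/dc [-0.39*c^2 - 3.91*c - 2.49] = -0.78*c - 3.91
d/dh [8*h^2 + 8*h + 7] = 16*h + 8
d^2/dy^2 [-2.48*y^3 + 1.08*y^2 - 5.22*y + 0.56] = 2.16 - 14.88*y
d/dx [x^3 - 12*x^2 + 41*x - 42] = 3*x^2 - 24*x + 41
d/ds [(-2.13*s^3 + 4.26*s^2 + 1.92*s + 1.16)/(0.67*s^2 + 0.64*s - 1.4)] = (-1.4271*s^4 - 2.7264*s^3 + 10.386*s^2 - 13.4824*s - 3.4304)/(0.4489*s^4 + 0.8576*s^3 - 1.4664*s^2 - 1.792*s + 1.96)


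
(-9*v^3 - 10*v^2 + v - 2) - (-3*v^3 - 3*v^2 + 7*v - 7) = -6*v^3 - 7*v^2 - 6*v + 5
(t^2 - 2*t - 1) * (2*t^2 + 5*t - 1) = 2*t^4 + t^3 - 13*t^2 - 3*t + 1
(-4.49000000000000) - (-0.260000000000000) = -4.23000000000000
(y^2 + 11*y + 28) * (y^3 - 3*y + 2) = y^5 + 11*y^4 + 25*y^3 - 31*y^2 - 62*y + 56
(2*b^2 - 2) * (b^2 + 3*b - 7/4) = 2*b^4 + 6*b^3 - 11*b^2/2 - 6*b + 7/2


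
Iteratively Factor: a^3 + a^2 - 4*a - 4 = (a + 2)*(a^2 - a - 2) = (a + 1)*(a + 2)*(a - 2)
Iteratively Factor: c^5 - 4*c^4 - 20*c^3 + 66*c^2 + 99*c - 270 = (c - 2)*(c^4 - 2*c^3 - 24*c^2 + 18*c + 135) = (c - 5)*(c - 2)*(c^3 + 3*c^2 - 9*c - 27) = (c - 5)*(c - 3)*(c - 2)*(c^2 + 6*c + 9) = (c - 5)*(c - 3)*(c - 2)*(c + 3)*(c + 3)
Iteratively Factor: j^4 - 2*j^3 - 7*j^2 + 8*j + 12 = (j + 1)*(j^3 - 3*j^2 - 4*j + 12) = (j - 3)*(j + 1)*(j^2 - 4) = (j - 3)*(j - 2)*(j + 1)*(j + 2)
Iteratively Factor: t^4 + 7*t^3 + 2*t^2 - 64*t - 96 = (t + 2)*(t^3 + 5*t^2 - 8*t - 48) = (t - 3)*(t + 2)*(t^2 + 8*t + 16) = (t - 3)*(t + 2)*(t + 4)*(t + 4)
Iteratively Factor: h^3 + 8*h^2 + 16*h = (h)*(h^2 + 8*h + 16) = h*(h + 4)*(h + 4)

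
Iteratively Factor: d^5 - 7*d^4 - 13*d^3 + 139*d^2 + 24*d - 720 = (d + 3)*(d^4 - 10*d^3 + 17*d^2 + 88*d - 240) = (d - 5)*(d + 3)*(d^3 - 5*d^2 - 8*d + 48) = (d - 5)*(d + 3)^2*(d^2 - 8*d + 16) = (d - 5)*(d - 4)*(d + 3)^2*(d - 4)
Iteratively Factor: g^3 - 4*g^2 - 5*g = (g)*(g^2 - 4*g - 5) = g*(g - 5)*(g + 1)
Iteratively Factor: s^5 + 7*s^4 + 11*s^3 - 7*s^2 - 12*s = (s - 1)*(s^4 + 8*s^3 + 19*s^2 + 12*s) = (s - 1)*(s + 1)*(s^3 + 7*s^2 + 12*s) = s*(s - 1)*(s + 1)*(s^2 + 7*s + 12) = s*(s - 1)*(s + 1)*(s + 3)*(s + 4)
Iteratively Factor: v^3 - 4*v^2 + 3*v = (v - 1)*(v^2 - 3*v) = (v - 3)*(v - 1)*(v)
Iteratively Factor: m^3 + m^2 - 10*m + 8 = (m - 1)*(m^2 + 2*m - 8) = (m - 1)*(m + 4)*(m - 2)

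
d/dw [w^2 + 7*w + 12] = 2*w + 7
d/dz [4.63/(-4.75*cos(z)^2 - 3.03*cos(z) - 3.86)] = -(43.985*cos(z) + 14.0289)*sin(z)/(4.75*cos(z)^2 + 3.03*cos(z) + 3.86)^2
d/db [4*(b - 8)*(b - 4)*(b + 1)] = 12*b^2 - 88*b + 80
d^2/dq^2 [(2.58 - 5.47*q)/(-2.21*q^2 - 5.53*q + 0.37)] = ((4.42*q + 5.53)*(5.47*q - 2.58)*(8.84*q + 11.06) - (72.5322*q + 49.0946)*(2.21*q^2 + 5.53*q - 0.37))/(2.21*q^2 + 5.53*q - 0.37)^3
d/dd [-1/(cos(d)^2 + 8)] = -2*sin(d)*cos(d)/(cos(d)^2 + 8)^2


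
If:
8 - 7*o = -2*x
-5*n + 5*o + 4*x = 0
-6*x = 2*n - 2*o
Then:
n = 8/7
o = 8/7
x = 0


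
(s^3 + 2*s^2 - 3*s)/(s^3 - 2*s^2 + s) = (s + 3)/(s - 1)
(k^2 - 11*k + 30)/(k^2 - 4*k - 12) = (k - 5)/(k + 2)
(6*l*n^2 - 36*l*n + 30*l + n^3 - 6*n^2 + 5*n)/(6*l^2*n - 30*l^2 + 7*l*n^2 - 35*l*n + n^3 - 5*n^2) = (n - 1)/(l + n)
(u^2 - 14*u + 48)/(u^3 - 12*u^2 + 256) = (u - 6)/(u^2 - 4*u - 32)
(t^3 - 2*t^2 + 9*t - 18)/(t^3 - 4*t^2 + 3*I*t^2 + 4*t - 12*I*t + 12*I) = (t - 3*I)/(t - 2)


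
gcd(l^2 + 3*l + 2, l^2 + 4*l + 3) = l + 1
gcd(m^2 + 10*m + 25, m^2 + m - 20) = m + 5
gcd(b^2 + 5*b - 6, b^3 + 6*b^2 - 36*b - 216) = b + 6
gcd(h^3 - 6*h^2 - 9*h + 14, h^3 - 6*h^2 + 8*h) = 1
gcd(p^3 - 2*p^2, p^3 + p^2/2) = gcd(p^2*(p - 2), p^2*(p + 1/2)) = p^2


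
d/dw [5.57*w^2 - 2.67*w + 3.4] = 11.14*w - 2.67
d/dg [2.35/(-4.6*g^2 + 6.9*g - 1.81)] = (21.62*g - 16.215)/(4.6*g^2 - 6.9*g + 1.81)^2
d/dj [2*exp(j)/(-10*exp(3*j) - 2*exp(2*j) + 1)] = (2*(30*exp(j) + 4)*exp(2*j) - 20*exp(3*j) - 4*exp(2*j) + 2)*exp(j)/(10*exp(3*j) + 2*exp(2*j) - 1)^2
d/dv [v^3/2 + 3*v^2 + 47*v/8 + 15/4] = 3*v^2/2 + 6*v + 47/8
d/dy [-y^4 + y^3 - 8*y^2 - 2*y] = -4*y^3 + 3*y^2 - 16*y - 2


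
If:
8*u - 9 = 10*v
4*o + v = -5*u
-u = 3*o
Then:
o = -9/134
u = 27/134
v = -99/134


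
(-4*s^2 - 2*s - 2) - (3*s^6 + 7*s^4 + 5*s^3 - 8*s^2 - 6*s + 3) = -3*s^6 - 7*s^4 - 5*s^3 + 4*s^2 + 4*s - 5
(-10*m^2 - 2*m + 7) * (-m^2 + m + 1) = 10*m^4 - 8*m^3 - 19*m^2 + 5*m + 7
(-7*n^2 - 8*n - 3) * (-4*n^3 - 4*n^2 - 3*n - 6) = 28*n^5 + 60*n^4 + 65*n^3 + 78*n^2 + 57*n + 18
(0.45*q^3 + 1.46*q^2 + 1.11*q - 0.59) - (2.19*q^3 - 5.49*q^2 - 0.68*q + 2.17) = -1.74*q^3 + 6.95*q^2 + 1.79*q - 2.76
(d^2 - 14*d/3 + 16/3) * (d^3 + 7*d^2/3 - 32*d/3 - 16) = d^5 - 7*d^4/3 - 146*d^3/9 + 416*d^2/9 + 160*d/9 - 256/3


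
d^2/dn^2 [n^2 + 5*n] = 2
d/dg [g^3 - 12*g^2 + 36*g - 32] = 3*g^2 - 24*g + 36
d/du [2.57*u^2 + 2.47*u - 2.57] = 5.14*u + 2.47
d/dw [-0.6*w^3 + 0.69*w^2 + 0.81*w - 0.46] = -1.8*w^2 + 1.38*w + 0.81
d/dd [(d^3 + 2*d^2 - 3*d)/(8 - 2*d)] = (-d^3 + 5*d^2 + 8*d - 6)/(d^2 - 8*d + 16)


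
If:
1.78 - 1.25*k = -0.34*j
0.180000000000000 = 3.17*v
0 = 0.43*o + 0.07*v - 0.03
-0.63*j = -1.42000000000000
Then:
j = 2.25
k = 2.04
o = 0.06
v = 0.06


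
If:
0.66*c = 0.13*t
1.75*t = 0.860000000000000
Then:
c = 0.10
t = 0.49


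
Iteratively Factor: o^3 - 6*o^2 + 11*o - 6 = (o - 3)*(o^2 - 3*o + 2) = (o - 3)*(o - 2)*(o - 1)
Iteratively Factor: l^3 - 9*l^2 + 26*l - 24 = (l - 2)*(l^2 - 7*l + 12) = (l - 4)*(l - 2)*(l - 3)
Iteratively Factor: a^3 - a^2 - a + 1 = (a - 1)*(a^2 - 1) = (a - 1)^2*(a + 1)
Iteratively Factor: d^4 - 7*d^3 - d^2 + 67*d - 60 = (d - 5)*(d^3 - 2*d^2 - 11*d + 12) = (d - 5)*(d - 4)*(d^2 + 2*d - 3) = (d - 5)*(d - 4)*(d - 1)*(d + 3)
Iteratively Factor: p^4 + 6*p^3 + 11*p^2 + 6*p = (p)*(p^3 + 6*p^2 + 11*p + 6) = p*(p + 3)*(p^2 + 3*p + 2) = p*(p + 1)*(p + 3)*(p + 2)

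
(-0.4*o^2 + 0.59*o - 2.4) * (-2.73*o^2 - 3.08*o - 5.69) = 1.092*o^4 - 0.3787*o^3 + 7.0108*o^2 + 4.0349*o + 13.656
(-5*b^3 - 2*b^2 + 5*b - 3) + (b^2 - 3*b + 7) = -5*b^3 - b^2 + 2*b + 4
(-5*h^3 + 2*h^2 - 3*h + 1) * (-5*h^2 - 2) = 25*h^5 - 10*h^4 + 25*h^3 - 9*h^2 + 6*h - 2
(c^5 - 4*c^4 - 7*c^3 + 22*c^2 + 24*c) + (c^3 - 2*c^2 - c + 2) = c^5 - 4*c^4 - 6*c^3 + 20*c^2 + 23*c + 2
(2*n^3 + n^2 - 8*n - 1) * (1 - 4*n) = -8*n^4 - 2*n^3 + 33*n^2 - 4*n - 1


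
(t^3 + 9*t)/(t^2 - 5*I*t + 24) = t*(t - 3*I)/(t - 8*I)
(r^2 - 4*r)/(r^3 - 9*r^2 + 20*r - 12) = r*(r - 4)/(r^3 - 9*r^2 + 20*r - 12)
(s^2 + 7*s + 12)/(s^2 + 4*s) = (s + 3)/s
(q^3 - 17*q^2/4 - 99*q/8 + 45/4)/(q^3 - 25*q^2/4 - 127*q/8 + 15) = (q - 6)/(q - 8)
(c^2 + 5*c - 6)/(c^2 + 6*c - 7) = (c + 6)/(c + 7)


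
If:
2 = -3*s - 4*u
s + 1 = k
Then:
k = 1/3 - 4*u/3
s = -4*u/3 - 2/3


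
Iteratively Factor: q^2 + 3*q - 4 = (q + 4)*(q - 1)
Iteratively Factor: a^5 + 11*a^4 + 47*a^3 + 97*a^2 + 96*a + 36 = (a + 2)*(a^4 + 9*a^3 + 29*a^2 + 39*a + 18) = (a + 2)*(a + 3)*(a^3 + 6*a^2 + 11*a + 6) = (a + 1)*(a + 2)*(a + 3)*(a^2 + 5*a + 6) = (a + 1)*(a + 2)*(a + 3)^2*(a + 2)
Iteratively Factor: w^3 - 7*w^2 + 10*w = (w - 5)*(w^2 - 2*w) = (w - 5)*(w - 2)*(w)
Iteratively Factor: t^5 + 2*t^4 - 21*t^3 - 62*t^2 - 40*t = (t - 5)*(t^4 + 7*t^3 + 14*t^2 + 8*t) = (t - 5)*(t + 2)*(t^3 + 5*t^2 + 4*t) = (t - 5)*(t + 2)*(t + 4)*(t^2 + t) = (t - 5)*(t + 1)*(t + 2)*(t + 4)*(t)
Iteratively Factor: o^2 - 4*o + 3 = (o - 1)*(o - 3)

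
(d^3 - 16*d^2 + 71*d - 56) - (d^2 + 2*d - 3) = d^3 - 17*d^2 + 69*d - 53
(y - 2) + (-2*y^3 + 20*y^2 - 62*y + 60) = -2*y^3 + 20*y^2 - 61*y + 58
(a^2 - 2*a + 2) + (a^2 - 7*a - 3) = 2*a^2 - 9*a - 1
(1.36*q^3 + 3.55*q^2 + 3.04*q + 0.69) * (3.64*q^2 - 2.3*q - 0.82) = 4.9504*q^5 + 9.794*q^4 + 1.7854*q^3 - 7.3914*q^2 - 4.0798*q - 0.5658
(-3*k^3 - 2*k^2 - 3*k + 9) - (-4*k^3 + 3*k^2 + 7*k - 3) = k^3 - 5*k^2 - 10*k + 12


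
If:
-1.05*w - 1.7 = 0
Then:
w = -1.62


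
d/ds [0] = 0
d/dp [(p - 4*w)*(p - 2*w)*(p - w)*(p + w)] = 4*p^3 - 18*p^2*w + 14*p*w^2 + 6*w^3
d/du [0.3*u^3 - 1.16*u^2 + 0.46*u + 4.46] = 0.9*u^2 - 2.32*u + 0.46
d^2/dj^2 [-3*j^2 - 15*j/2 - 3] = -6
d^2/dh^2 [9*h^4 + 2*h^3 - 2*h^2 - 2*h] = 108*h^2 + 12*h - 4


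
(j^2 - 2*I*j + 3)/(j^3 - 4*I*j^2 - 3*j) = (j + I)/(j*(j - I))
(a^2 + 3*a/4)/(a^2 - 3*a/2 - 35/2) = a*(4*a + 3)/(2*(2*a^2 - 3*a - 35))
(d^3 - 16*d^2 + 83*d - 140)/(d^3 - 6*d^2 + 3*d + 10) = (d^2 - 11*d + 28)/(d^2 - d - 2)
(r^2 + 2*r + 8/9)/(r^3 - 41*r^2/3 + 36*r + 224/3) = (r + 2/3)/(r^2 - 15*r + 56)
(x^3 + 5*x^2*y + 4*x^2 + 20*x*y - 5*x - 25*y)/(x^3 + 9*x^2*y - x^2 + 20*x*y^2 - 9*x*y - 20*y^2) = (x + 5)/(x + 4*y)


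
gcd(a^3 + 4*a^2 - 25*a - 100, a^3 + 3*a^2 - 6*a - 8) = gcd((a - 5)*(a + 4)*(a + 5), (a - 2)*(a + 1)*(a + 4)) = a + 4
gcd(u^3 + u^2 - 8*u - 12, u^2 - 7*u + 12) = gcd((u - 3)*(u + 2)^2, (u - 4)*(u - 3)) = u - 3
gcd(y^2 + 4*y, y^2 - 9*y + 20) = 1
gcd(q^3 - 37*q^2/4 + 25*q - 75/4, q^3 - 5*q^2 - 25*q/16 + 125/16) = q^2 - 25*q/4 + 25/4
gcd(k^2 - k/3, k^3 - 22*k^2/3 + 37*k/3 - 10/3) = k - 1/3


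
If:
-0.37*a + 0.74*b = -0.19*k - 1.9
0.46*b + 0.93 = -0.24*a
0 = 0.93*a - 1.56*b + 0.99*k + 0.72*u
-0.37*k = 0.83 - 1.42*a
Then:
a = -0.83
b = -1.59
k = -5.43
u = 5.09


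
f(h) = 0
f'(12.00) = 0.00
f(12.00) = 0.00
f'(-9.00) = 0.00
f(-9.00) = 0.00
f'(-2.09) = 0.00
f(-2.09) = 0.00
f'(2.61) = 0.00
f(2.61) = 0.00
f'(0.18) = 0.00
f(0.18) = 0.00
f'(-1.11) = 0.00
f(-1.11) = 0.00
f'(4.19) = 0.00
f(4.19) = 0.00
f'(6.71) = 0.00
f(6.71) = 0.00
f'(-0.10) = 0.00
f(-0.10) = 0.00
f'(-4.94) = 0.00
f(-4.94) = 0.00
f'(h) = 0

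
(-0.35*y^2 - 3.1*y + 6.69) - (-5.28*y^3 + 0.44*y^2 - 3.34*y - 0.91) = 5.28*y^3 - 0.79*y^2 + 0.24*y + 7.6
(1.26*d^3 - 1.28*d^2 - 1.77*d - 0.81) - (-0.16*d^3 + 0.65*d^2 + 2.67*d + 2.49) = 1.42*d^3 - 1.93*d^2 - 4.44*d - 3.3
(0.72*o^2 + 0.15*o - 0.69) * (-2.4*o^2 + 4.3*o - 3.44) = -1.728*o^4 + 2.736*o^3 - 0.1758*o^2 - 3.483*o + 2.3736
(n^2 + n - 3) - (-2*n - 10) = n^2 + 3*n + 7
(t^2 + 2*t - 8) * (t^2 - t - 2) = t^4 + t^3 - 12*t^2 + 4*t + 16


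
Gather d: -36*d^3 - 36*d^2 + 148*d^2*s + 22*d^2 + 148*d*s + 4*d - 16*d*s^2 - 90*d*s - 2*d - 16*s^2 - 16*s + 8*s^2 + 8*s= -36*d^3 + d^2*(148*s - 14) + d*(-16*s^2 + 58*s + 2) - 8*s^2 - 8*s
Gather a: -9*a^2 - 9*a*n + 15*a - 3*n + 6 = -9*a^2 + a*(15 - 9*n) - 3*n + 6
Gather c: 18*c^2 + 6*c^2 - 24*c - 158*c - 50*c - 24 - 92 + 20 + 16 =24*c^2 - 232*c - 80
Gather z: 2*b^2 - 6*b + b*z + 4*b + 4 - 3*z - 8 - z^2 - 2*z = 2*b^2 - 2*b - z^2 + z*(b - 5) - 4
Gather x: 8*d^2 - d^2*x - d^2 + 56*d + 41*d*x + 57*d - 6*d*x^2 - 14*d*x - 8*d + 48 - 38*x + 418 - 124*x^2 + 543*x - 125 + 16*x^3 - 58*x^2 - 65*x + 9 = 7*d^2 + 105*d + 16*x^3 + x^2*(-6*d - 182) + x*(-d^2 + 27*d + 440) + 350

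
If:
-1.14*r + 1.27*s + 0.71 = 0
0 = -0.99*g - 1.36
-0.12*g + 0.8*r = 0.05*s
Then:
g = -1.37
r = -0.26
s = -0.79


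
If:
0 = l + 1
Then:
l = -1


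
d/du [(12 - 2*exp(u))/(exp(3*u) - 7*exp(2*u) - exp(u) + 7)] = 2*(-(exp(u) - 6)*(-3*exp(2*u) + 14*exp(u) + 1) - exp(3*u) + 7*exp(2*u) + exp(u) - 7)*exp(u)/(exp(3*u) - 7*exp(2*u) - exp(u) + 7)^2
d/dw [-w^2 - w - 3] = -2*w - 1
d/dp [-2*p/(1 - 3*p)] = -2/(3*p - 1)^2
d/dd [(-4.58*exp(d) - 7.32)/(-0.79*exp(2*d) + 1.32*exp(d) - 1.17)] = (-3.6182*exp(2*d) - 11.5656*exp(d) + 15.021)*exp(d)/(0.6241*exp(4*d) - 2.0856*exp(3*d) + 3.591*exp(2*d) - 3.0888*exp(d) + 1.3689)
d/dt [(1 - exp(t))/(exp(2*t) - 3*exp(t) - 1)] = (-(1 - exp(t))*(2*exp(t) - 3) - exp(2*t) + 3*exp(t) + 1)*exp(t)/(-exp(2*t) + 3*exp(t) + 1)^2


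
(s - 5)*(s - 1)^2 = s^3 - 7*s^2 + 11*s - 5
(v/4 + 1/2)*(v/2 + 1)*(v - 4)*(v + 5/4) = v^4/8 + 5*v^3/32 - 3*v^2/2 - 31*v/8 - 5/2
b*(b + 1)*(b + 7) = b^3 + 8*b^2 + 7*b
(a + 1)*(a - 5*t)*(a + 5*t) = a^3 + a^2 - 25*a*t^2 - 25*t^2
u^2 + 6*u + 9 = (u + 3)^2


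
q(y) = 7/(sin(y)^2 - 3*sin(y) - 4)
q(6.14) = -1.97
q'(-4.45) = -0.05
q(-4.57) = -1.17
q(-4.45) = -1.17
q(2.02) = -1.19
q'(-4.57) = -0.03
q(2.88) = -1.49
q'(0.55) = 0.42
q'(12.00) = 5.44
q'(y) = 7*(-2*sin(y)*cos(y) + 3*cos(y))/(sin(y)^2 - 3*sin(y) - 4)^2 = 7*(3 - 2*sin(y))*cos(y)/((sin(y) - 4)^2*(sin(y) + 1)^2)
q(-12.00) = -1.32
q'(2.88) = -0.76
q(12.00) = -3.33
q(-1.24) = -26.11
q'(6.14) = 1.80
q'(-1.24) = 154.68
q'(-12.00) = 0.40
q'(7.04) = 0.27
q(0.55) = -1.32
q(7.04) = -1.25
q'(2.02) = -0.10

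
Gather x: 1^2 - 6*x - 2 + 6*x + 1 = 0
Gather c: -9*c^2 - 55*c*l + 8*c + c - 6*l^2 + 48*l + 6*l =-9*c^2 + c*(9 - 55*l) - 6*l^2 + 54*l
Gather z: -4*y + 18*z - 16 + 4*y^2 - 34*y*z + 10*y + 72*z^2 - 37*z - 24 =4*y^2 + 6*y + 72*z^2 + z*(-34*y - 19) - 40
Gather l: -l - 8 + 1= -l - 7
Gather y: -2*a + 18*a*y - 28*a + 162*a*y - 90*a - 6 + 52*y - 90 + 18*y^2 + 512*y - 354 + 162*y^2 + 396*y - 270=-120*a + 180*y^2 + y*(180*a + 960) - 720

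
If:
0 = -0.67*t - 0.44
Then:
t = -0.66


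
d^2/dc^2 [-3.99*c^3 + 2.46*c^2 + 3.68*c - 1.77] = 4.92 - 23.94*c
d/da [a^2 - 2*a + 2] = 2*a - 2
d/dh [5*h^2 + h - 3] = 10*h + 1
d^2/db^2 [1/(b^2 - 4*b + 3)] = 2*(-b^2 + 4*b + 4*(b - 2)^2 - 3)/(b^2 - 4*b + 3)^3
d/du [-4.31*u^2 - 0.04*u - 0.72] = -8.62*u - 0.04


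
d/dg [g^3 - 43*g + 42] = 3*g^2 - 43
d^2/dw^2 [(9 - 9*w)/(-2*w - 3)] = -180/(2*w + 3)^3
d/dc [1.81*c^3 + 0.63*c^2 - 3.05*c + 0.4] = 5.43*c^2 + 1.26*c - 3.05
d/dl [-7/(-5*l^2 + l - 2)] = 7*(1 - 10*l)/(5*l^2 - l + 2)^2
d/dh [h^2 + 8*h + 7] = 2*h + 8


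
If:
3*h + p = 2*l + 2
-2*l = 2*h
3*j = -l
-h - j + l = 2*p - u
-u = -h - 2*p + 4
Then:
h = -3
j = -1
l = 3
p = 17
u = 27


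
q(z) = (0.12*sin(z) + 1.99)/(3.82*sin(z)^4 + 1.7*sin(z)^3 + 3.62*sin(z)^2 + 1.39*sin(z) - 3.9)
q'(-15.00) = -0.80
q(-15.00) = -0.63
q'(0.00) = -0.21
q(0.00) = -0.51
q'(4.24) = -8.85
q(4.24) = -1.77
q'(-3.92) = 147.63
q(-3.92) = 5.49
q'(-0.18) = -0.05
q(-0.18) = -0.49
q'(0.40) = -1.65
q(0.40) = -0.78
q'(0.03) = -0.25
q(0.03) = -0.52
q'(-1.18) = 22.52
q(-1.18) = -2.93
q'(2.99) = 0.44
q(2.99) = -0.56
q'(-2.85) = -0.04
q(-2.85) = -0.49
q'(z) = (0.12*sin(z) + 1.99)*(-15.28*sin(z)^3*cos(z) - 5.1*sin(z)^2*cos(z) - 7.24*sin(z)*cos(z) - 1.39*cos(z))/(3.82*sin(z)^4 + 1.7*sin(z)^3 + 3.62*sin(z)^2 + 1.39*sin(z) - 3.9)^2 + 0.12*cos(z)/(3.82*sin(z)^4 + 1.7*sin(z)^3 + 3.62*sin(z)^2 + 1.39*sin(z) - 3.9) = -(1.3752*sin(z)^4 + 30.8152*sin(z)^3 + 10.5834*sin(z)^2 + 14.4076*sin(z) + 3.2341)*cos(z)/(3.82*sin(z)^4 + 1.7*sin(z)^3 + 3.62*sin(z)^2 + 1.39*sin(z) - 3.9)^2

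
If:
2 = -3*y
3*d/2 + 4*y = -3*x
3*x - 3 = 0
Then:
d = -2/9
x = 1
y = -2/3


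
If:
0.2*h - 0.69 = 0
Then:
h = 3.45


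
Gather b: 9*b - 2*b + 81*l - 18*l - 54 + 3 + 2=7*b + 63*l - 49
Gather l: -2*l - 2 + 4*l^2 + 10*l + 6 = 4*l^2 + 8*l + 4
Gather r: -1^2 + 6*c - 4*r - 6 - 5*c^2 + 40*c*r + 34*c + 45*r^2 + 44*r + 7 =-5*c^2 + 40*c + 45*r^2 + r*(40*c + 40)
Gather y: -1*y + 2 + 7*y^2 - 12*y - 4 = 7*y^2 - 13*y - 2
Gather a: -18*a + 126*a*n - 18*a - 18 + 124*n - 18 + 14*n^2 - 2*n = a*(126*n - 36) + 14*n^2 + 122*n - 36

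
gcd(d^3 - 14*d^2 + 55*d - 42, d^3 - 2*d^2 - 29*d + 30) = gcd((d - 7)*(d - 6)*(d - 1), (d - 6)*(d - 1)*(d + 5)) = d^2 - 7*d + 6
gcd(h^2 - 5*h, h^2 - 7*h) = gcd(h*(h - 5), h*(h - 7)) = h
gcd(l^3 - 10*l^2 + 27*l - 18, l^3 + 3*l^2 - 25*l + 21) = l^2 - 4*l + 3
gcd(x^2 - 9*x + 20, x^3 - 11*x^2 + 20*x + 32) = x - 4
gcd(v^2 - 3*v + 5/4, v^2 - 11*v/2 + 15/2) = v - 5/2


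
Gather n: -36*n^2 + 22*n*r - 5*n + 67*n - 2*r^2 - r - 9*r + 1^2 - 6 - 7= -36*n^2 + n*(22*r + 62) - 2*r^2 - 10*r - 12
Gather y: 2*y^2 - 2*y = 2*y^2 - 2*y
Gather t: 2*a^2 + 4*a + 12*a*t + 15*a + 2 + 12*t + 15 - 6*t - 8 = 2*a^2 + 19*a + t*(12*a + 6) + 9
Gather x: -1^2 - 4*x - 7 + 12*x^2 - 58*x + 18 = 12*x^2 - 62*x + 10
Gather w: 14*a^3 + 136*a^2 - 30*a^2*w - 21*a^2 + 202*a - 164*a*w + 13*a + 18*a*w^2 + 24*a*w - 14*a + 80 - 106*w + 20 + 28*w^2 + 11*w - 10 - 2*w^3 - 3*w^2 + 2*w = 14*a^3 + 115*a^2 + 201*a - 2*w^3 + w^2*(18*a + 25) + w*(-30*a^2 - 140*a - 93) + 90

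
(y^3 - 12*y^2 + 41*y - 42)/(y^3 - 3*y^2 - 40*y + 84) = (y - 3)/(y + 6)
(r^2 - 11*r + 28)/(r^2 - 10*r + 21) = (r - 4)/(r - 3)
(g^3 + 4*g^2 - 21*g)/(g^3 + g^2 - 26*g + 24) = g*(g^2 + 4*g - 21)/(g^3 + g^2 - 26*g + 24)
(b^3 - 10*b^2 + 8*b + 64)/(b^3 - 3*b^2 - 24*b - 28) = (b^2 - 12*b + 32)/(b^2 - 5*b - 14)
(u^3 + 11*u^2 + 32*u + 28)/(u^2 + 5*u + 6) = (u^2 + 9*u + 14)/(u + 3)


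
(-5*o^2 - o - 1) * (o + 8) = -5*o^3 - 41*o^2 - 9*o - 8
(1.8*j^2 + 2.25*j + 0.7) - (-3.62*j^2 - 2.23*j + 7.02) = 5.42*j^2 + 4.48*j - 6.32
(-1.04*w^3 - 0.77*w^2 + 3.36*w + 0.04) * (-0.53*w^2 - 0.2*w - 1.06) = 0.5512*w^5 + 0.6161*w^4 - 0.5244*w^3 + 0.123*w^2 - 3.5696*w - 0.0424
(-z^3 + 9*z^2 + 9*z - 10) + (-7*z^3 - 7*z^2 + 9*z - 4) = -8*z^3 + 2*z^2 + 18*z - 14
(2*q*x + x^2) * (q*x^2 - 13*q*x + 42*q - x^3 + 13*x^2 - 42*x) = 2*q^2*x^3 - 26*q^2*x^2 + 84*q^2*x - q*x^4 + 13*q*x^3 - 42*q*x^2 - x^5 + 13*x^4 - 42*x^3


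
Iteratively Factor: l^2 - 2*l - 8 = (l + 2)*(l - 4)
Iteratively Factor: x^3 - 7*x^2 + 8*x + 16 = (x - 4)*(x^2 - 3*x - 4) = (x - 4)*(x + 1)*(x - 4)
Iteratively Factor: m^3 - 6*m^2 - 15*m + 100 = (m + 4)*(m^2 - 10*m + 25) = (m - 5)*(m + 4)*(m - 5)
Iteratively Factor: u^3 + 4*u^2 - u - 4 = (u + 4)*(u^2 - 1) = (u - 1)*(u + 4)*(u + 1)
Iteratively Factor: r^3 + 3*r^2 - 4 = (r - 1)*(r^2 + 4*r + 4) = (r - 1)*(r + 2)*(r + 2)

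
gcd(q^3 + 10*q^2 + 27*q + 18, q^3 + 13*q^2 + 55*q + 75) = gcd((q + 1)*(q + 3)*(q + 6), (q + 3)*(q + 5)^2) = q + 3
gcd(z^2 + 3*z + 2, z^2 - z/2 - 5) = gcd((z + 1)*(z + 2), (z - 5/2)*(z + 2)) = z + 2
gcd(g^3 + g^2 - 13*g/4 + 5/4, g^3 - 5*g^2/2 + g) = g - 1/2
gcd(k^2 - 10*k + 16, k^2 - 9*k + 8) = k - 8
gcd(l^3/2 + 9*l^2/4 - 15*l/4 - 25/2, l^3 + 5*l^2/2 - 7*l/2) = 1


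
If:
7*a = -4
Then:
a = -4/7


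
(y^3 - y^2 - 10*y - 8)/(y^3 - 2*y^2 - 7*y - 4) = (y + 2)/(y + 1)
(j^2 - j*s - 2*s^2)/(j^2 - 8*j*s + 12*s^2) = (-j - s)/(-j + 6*s)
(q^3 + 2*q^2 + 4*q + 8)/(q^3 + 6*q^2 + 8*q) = (q^2 + 4)/(q*(q + 4))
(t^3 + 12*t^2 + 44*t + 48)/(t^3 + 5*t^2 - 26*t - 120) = (t + 2)/(t - 5)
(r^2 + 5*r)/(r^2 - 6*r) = (r + 5)/(r - 6)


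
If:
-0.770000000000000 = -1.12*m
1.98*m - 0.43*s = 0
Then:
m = 0.69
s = 3.17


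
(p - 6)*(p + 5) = p^2 - p - 30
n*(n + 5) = n^2 + 5*n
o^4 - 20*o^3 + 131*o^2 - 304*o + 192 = (o - 8)^2*(o - 3)*(o - 1)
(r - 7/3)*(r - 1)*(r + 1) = r^3 - 7*r^2/3 - r + 7/3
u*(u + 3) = u^2 + 3*u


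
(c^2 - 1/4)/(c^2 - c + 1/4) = (2*c + 1)/(2*c - 1)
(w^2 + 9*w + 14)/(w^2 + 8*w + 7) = (w + 2)/(w + 1)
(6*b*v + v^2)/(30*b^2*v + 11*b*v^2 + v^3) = 1/(5*b + v)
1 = 1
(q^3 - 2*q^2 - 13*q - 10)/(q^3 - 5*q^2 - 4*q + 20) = (q + 1)/(q - 2)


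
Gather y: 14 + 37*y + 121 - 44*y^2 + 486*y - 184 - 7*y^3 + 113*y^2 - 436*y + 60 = -7*y^3 + 69*y^2 + 87*y + 11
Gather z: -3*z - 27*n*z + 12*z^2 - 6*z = 12*z^2 + z*(-27*n - 9)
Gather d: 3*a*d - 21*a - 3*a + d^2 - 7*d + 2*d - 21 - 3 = -24*a + d^2 + d*(3*a - 5) - 24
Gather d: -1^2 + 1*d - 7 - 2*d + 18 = 10 - d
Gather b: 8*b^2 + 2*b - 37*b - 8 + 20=8*b^2 - 35*b + 12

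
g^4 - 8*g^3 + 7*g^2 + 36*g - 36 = (g - 6)*(g - 3)*(g - 1)*(g + 2)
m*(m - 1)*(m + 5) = m^3 + 4*m^2 - 5*m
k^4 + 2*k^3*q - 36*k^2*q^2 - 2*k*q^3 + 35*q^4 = (k - 5*q)*(k - q)*(k + q)*(k + 7*q)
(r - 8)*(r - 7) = r^2 - 15*r + 56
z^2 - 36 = (z - 6)*(z + 6)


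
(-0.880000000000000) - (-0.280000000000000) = -0.600000000000000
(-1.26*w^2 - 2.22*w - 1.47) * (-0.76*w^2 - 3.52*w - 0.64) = 0.9576*w^4 + 6.1224*w^3 + 9.738*w^2 + 6.5952*w + 0.9408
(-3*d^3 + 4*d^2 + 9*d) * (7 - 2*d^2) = 6*d^5 - 8*d^4 - 39*d^3 + 28*d^2 + 63*d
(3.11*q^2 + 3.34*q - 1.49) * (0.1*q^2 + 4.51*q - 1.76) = 0.311*q^4 + 14.3601*q^3 + 9.4408*q^2 - 12.5983*q + 2.6224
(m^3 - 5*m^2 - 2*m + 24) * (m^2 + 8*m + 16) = m^5 + 3*m^4 - 26*m^3 - 72*m^2 + 160*m + 384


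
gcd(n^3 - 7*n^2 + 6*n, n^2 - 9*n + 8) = n - 1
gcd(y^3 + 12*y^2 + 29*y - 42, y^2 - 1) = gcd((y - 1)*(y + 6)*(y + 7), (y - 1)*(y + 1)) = y - 1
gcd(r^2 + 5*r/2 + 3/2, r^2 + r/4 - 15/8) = r + 3/2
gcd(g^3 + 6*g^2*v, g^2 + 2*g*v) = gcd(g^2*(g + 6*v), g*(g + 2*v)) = g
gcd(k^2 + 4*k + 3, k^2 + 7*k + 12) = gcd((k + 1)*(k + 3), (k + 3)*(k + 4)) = k + 3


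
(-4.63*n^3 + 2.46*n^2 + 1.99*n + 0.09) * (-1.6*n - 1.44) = 7.408*n^4 + 2.7312*n^3 - 6.7264*n^2 - 3.0096*n - 0.1296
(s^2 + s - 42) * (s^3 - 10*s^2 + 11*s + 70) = s^5 - 9*s^4 - 41*s^3 + 501*s^2 - 392*s - 2940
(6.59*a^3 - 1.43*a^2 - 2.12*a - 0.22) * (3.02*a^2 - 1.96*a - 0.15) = 19.9018*a^5 - 17.235*a^4 - 4.5881*a^3 + 3.7053*a^2 + 0.7492*a + 0.033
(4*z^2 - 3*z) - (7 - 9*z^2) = 13*z^2 - 3*z - 7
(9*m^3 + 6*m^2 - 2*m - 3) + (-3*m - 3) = 9*m^3 + 6*m^2 - 5*m - 6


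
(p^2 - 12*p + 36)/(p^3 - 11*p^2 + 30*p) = (p - 6)/(p*(p - 5))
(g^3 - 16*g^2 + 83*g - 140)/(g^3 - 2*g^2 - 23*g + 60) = (g^2 - 12*g + 35)/(g^2 + 2*g - 15)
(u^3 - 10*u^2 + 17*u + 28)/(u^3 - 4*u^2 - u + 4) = (u - 7)/(u - 1)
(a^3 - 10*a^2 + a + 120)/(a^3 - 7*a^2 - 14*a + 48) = (a - 5)/(a - 2)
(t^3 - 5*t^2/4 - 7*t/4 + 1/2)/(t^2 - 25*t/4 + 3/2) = (t^2 - t - 2)/(t - 6)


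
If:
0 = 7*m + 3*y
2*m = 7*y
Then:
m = 0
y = 0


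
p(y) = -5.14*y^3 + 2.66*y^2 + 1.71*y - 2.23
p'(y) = -15.42*y^2 + 5.32*y + 1.71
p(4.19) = -326.46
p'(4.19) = -246.71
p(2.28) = -45.42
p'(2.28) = -66.32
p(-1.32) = 11.97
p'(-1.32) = -32.18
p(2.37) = -51.66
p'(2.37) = -72.29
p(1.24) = -5.82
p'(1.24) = -15.40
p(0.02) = -2.19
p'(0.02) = 1.81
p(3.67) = -214.20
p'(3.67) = -186.46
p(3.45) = -175.74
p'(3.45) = -163.47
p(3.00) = -111.94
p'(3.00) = -121.11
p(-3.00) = 155.36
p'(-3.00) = -153.03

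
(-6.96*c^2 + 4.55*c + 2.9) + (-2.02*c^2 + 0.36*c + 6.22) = -8.98*c^2 + 4.91*c + 9.12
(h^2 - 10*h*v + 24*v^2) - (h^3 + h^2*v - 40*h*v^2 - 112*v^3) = -h^3 - h^2*v + h^2 + 40*h*v^2 - 10*h*v + 112*v^3 + 24*v^2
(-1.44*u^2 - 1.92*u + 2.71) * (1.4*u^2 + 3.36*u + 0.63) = -2.016*u^4 - 7.5264*u^3 - 3.5644*u^2 + 7.896*u + 1.7073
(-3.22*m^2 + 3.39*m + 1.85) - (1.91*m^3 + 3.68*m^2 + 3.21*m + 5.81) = -1.91*m^3 - 6.9*m^2 + 0.18*m - 3.96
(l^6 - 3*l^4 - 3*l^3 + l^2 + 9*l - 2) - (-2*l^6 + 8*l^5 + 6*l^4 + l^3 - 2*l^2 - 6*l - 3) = 3*l^6 - 8*l^5 - 9*l^4 - 4*l^3 + 3*l^2 + 15*l + 1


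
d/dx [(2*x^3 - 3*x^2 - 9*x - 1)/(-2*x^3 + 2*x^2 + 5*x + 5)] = (-2*x^4 - 16*x^3 + 27*x^2 - 26*x - 40)/(4*x^6 - 8*x^5 - 16*x^4 + 45*x^2 + 50*x + 25)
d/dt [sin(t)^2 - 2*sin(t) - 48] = 2*(sin(t) - 1)*cos(t)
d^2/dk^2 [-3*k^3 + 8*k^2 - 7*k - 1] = 16 - 18*k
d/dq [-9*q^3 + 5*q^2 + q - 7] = -27*q^2 + 10*q + 1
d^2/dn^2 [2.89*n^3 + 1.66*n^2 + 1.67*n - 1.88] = 17.34*n + 3.32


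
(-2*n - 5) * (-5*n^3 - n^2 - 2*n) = 10*n^4 + 27*n^3 + 9*n^2 + 10*n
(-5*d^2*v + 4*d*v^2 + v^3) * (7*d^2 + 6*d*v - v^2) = -35*d^4*v - 2*d^3*v^2 + 36*d^2*v^3 + 2*d*v^4 - v^5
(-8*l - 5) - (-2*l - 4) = -6*l - 1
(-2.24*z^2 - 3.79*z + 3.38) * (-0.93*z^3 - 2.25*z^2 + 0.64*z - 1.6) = 2.0832*z^5 + 8.5647*z^4 + 3.9505*z^3 - 6.4466*z^2 + 8.2272*z - 5.408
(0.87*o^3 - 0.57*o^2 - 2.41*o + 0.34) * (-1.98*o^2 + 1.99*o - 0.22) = -1.7226*o^5 + 2.8599*o^4 + 3.4461*o^3 - 5.3437*o^2 + 1.2068*o - 0.0748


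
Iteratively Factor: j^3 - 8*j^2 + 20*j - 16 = (j - 2)*(j^2 - 6*j + 8) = (j - 4)*(j - 2)*(j - 2)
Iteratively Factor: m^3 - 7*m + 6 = (m - 2)*(m^2 + 2*m - 3) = (m - 2)*(m - 1)*(m + 3)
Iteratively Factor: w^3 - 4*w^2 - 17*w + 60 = (w - 3)*(w^2 - w - 20) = (w - 3)*(w + 4)*(w - 5)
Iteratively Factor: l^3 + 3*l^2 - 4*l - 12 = (l - 2)*(l^2 + 5*l + 6) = (l - 2)*(l + 3)*(l + 2)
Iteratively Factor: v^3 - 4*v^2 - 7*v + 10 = (v - 5)*(v^2 + v - 2) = (v - 5)*(v - 1)*(v + 2)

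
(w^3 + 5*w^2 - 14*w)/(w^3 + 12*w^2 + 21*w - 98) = w/(w + 7)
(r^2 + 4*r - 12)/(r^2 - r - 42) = (r - 2)/(r - 7)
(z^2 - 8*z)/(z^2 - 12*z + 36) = z*(z - 8)/(z^2 - 12*z + 36)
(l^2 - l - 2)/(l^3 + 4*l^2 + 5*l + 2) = (l - 2)/(l^2 + 3*l + 2)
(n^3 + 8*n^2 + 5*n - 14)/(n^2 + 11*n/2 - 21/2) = 2*(n^2 + n - 2)/(2*n - 3)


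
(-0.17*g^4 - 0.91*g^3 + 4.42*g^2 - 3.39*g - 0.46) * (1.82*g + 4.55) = -0.3094*g^5 - 2.4297*g^4 + 3.9039*g^3 + 13.9412*g^2 - 16.2617*g - 2.093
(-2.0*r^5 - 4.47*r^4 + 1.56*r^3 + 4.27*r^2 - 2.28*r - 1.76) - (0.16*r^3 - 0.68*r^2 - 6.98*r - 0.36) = -2.0*r^5 - 4.47*r^4 + 1.4*r^3 + 4.95*r^2 + 4.7*r - 1.4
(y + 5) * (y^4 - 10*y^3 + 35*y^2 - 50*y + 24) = y^5 - 5*y^4 - 15*y^3 + 125*y^2 - 226*y + 120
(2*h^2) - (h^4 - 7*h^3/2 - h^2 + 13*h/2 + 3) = -h^4 + 7*h^3/2 + 3*h^2 - 13*h/2 - 3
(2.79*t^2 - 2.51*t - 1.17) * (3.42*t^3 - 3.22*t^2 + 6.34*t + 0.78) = 9.5418*t^5 - 17.568*t^4 + 21.7694*t^3 - 9.9698*t^2 - 9.3756*t - 0.9126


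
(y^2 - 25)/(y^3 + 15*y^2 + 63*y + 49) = (y^2 - 25)/(y^3 + 15*y^2 + 63*y + 49)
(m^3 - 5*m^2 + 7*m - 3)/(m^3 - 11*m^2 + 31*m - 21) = (m - 1)/(m - 7)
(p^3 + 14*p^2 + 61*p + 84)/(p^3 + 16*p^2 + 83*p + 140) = (p + 3)/(p + 5)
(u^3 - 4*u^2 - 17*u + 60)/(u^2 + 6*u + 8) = (u^2 - 8*u + 15)/(u + 2)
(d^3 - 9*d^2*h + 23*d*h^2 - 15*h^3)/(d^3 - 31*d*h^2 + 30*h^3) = (d - 3*h)/(d + 6*h)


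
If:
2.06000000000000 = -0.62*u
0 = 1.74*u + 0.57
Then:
No Solution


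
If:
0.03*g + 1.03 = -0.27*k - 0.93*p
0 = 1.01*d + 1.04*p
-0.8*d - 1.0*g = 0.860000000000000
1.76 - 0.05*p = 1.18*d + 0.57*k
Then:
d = 1.26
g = -1.86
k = 0.59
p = -1.22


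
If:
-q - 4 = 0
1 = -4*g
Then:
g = -1/4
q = -4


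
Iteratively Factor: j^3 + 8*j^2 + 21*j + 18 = (j + 2)*(j^2 + 6*j + 9) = (j + 2)*(j + 3)*(j + 3)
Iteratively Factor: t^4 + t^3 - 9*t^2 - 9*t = (t - 3)*(t^3 + 4*t^2 + 3*t) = (t - 3)*(t + 3)*(t^2 + t) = (t - 3)*(t + 1)*(t + 3)*(t)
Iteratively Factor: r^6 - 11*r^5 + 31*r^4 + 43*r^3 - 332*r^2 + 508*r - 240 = (r - 1)*(r^5 - 10*r^4 + 21*r^3 + 64*r^2 - 268*r + 240) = (r - 2)*(r - 1)*(r^4 - 8*r^3 + 5*r^2 + 74*r - 120) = (r - 2)^2*(r - 1)*(r^3 - 6*r^2 - 7*r + 60) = (r - 4)*(r - 2)^2*(r - 1)*(r^2 - 2*r - 15) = (r - 4)*(r - 2)^2*(r - 1)*(r + 3)*(r - 5)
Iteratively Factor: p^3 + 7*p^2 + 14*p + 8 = (p + 4)*(p^2 + 3*p + 2) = (p + 2)*(p + 4)*(p + 1)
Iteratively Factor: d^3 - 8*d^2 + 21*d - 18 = (d - 3)*(d^2 - 5*d + 6) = (d - 3)^2*(d - 2)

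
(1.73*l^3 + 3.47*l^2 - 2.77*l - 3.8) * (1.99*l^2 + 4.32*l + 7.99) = 3.4427*l^5 + 14.3789*l^4 + 23.3008*l^3 + 8.1969*l^2 - 38.5483*l - 30.362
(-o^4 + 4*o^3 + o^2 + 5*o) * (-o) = o^5 - 4*o^4 - o^3 - 5*o^2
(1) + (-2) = -1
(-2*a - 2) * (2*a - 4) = -4*a^2 + 4*a + 8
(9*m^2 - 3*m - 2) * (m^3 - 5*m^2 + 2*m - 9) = 9*m^5 - 48*m^4 + 31*m^3 - 77*m^2 + 23*m + 18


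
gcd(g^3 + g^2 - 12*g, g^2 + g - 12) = g^2 + g - 12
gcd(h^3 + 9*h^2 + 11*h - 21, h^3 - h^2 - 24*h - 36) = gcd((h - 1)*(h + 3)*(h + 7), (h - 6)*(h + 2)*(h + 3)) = h + 3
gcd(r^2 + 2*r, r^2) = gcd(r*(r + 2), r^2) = r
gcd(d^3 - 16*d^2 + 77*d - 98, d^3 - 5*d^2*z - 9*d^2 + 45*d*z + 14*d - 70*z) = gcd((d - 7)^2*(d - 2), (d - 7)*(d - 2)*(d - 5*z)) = d^2 - 9*d + 14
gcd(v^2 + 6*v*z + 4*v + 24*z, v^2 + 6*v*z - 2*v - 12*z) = v + 6*z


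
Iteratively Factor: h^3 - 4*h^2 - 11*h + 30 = (h - 2)*(h^2 - 2*h - 15) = (h - 2)*(h + 3)*(h - 5)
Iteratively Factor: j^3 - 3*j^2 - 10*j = (j)*(j^2 - 3*j - 10) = j*(j + 2)*(j - 5)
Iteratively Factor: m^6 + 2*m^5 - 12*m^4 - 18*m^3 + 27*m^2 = (m + 3)*(m^5 - m^4 - 9*m^3 + 9*m^2) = m*(m + 3)*(m^4 - m^3 - 9*m^2 + 9*m) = m*(m - 3)*(m + 3)*(m^3 + 2*m^2 - 3*m) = m^2*(m - 3)*(m + 3)*(m^2 + 2*m - 3) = m^2*(m - 3)*(m + 3)^2*(m - 1)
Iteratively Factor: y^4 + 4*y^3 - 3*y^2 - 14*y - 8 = (y + 1)*(y^3 + 3*y^2 - 6*y - 8) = (y + 1)*(y + 4)*(y^2 - y - 2) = (y - 2)*(y + 1)*(y + 4)*(y + 1)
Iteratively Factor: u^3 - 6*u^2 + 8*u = (u - 4)*(u^2 - 2*u) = u*(u - 4)*(u - 2)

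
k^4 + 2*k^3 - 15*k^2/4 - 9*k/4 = k*(k - 3/2)*(k + 1/2)*(k + 3)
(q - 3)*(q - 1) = q^2 - 4*q + 3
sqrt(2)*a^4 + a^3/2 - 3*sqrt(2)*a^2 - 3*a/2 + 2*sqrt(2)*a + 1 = (a - 1)^2*(a + 2)*(sqrt(2)*a + 1/2)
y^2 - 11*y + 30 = (y - 6)*(y - 5)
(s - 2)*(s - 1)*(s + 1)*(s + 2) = s^4 - 5*s^2 + 4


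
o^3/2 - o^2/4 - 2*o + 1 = (o/2 + 1)*(o - 2)*(o - 1/2)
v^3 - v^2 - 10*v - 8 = (v - 4)*(v + 1)*(v + 2)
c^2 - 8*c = c*(c - 8)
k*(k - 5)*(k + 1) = k^3 - 4*k^2 - 5*k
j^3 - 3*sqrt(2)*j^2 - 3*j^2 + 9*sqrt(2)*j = j*(j - 3)*(j - 3*sqrt(2))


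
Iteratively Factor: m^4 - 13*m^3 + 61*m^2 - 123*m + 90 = (m - 2)*(m^3 - 11*m^2 + 39*m - 45) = (m - 5)*(m - 2)*(m^2 - 6*m + 9) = (m - 5)*(m - 3)*(m - 2)*(m - 3)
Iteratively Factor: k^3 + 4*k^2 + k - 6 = (k + 2)*(k^2 + 2*k - 3) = (k - 1)*(k + 2)*(k + 3)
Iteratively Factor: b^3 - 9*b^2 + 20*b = (b - 4)*(b^2 - 5*b) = (b - 5)*(b - 4)*(b)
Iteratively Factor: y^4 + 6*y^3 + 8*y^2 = (y)*(y^3 + 6*y^2 + 8*y) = y^2*(y^2 + 6*y + 8) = y^2*(y + 4)*(y + 2)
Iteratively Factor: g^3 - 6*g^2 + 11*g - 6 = (g - 3)*(g^2 - 3*g + 2) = (g - 3)*(g - 2)*(g - 1)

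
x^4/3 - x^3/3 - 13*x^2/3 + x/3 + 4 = (x/3 + 1)*(x - 4)*(x - 1)*(x + 1)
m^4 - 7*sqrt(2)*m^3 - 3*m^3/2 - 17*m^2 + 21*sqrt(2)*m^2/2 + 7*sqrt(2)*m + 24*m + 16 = (m - 2)*(m + 1/2)*(m - 8*sqrt(2))*(m + sqrt(2))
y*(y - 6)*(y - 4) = y^3 - 10*y^2 + 24*y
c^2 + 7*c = c*(c + 7)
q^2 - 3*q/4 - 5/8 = (q - 5/4)*(q + 1/2)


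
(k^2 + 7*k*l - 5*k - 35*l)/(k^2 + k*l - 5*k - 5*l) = (k + 7*l)/(k + l)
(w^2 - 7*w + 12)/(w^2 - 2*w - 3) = (w - 4)/(w + 1)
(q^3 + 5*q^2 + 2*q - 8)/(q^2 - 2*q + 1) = (q^2 + 6*q + 8)/(q - 1)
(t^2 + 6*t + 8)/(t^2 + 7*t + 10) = (t + 4)/(t + 5)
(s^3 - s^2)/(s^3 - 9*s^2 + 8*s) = s/(s - 8)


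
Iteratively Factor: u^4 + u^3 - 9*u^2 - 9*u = (u + 1)*(u^3 - 9*u) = u*(u + 1)*(u^2 - 9) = u*(u - 3)*(u + 1)*(u + 3)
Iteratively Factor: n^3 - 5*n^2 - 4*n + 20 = (n - 5)*(n^2 - 4) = (n - 5)*(n + 2)*(n - 2)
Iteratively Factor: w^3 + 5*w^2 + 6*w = (w + 2)*(w^2 + 3*w) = w*(w + 2)*(w + 3)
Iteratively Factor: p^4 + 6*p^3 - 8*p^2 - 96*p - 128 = (p + 4)*(p^3 + 2*p^2 - 16*p - 32) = (p + 4)^2*(p^2 - 2*p - 8) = (p - 4)*(p + 4)^2*(p + 2)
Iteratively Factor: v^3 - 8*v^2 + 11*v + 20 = (v - 5)*(v^2 - 3*v - 4) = (v - 5)*(v - 4)*(v + 1)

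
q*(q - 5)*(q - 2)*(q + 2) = q^4 - 5*q^3 - 4*q^2 + 20*q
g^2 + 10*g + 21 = (g + 3)*(g + 7)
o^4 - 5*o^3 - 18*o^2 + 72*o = o*(o - 6)*(o - 3)*(o + 4)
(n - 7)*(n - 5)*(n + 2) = n^3 - 10*n^2 + 11*n + 70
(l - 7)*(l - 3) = l^2 - 10*l + 21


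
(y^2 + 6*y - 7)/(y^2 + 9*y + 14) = (y - 1)/(y + 2)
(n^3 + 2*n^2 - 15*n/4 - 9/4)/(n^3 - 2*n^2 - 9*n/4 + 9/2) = (2*n^2 + 7*n + 3)/(2*n^2 - n - 6)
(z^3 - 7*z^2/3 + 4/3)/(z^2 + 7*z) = (3*z^3 - 7*z^2 + 4)/(3*z*(z + 7))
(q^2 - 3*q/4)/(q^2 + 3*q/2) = (4*q - 3)/(2*(2*q + 3))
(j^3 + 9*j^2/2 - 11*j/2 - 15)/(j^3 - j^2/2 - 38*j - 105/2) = (j - 2)/(j - 7)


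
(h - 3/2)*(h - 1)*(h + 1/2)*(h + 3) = h^4 + h^3 - 23*h^2/4 + 3*h/2 + 9/4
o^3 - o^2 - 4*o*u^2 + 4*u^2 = (o - 1)*(o - 2*u)*(o + 2*u)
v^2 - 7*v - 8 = (v - 8)*(v + 1)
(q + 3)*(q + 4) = q^2 + 7*q + 12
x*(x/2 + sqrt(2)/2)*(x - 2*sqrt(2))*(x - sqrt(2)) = x^4/2 - sqrt(2)*x^3 - x^2 + 2*sqrt(2)*x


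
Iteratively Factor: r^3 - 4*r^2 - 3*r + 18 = (r - 3)*(r^2 - r - 6) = (r - 3)*(r + 2)*(r - 3)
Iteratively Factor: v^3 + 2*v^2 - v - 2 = (v + 2)*(v^2 - 1) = (v + 1)*(v + 2)*(v - 1)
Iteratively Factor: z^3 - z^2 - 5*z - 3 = (z + 1)*(z^2 - 2*z - 3) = (z - 3)*(z + 1)*(z + 1)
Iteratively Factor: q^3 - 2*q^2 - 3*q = (q - 3)*(q^2 + q) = q*(q - 3)*(q + 1)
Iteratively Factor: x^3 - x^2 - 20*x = (x)*(x^2 - x - 20) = x*(x - 5)*(x + 4)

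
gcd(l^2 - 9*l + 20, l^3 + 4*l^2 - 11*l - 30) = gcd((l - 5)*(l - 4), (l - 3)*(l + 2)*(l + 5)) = 1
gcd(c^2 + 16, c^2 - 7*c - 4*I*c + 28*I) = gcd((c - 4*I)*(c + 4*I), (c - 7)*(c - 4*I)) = c - 4*I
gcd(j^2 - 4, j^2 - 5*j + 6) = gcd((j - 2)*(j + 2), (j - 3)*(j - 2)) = j - 2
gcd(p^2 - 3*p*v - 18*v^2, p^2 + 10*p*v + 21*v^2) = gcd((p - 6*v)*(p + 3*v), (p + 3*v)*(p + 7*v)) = p + 3*v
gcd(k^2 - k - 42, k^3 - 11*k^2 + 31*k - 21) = k - 7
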